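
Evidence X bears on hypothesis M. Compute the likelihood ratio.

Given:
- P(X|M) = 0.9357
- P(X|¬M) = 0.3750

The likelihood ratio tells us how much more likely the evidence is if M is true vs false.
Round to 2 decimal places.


Likelihood Ratio (LR) = P(X|M) / P(X|¬M)

LR = 0.9357 / 0.3750
   = 2.50

The evidence is 2.50 times more likely if M is true than if M is false.
LR > 1, so observing X raises the odds in favor of M.


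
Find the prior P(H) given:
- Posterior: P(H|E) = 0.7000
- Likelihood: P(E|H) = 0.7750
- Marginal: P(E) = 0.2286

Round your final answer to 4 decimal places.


From Bayes' theorem: P(H|E) = P(E|H) × P(H) / P(E)

Rearranging for P(H):
P(H) = P(H|E) × P(E) / P(E|H)
     = 0.7000 × 0.2286 / 0.7750
     = 0.16002000 / 0.7750
     = 0.2065


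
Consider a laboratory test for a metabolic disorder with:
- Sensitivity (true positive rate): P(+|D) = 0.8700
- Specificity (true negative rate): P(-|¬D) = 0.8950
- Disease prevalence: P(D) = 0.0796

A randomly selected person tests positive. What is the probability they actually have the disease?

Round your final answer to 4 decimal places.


Let D = has disease, + = positive test

Given:
- P(D) = 0.0796 (prevalence)
- P(+|D) = 0.8700 (sensitivity)
- P(-|¬D) = 0.8950 (specificity)
- P(+|¬D) = 0.1050 (false positive rate = 1 - specificity)

Step 1: Find P(+)
P(+) = P(+|D)P(D) + P(+|¬D)P(¬D)
     = 0.8700 × 0.0796 + 0.1050 × 0.9204
     = 0.06925200 + 0.09664200
     = 0.16589400

Step 2: Apply Bayes' theorem for P(D|+)
P(D|+) = P(+|D)P(D) / P(+)
       = 0.06925200 / 0.16589400
       = 0.4174


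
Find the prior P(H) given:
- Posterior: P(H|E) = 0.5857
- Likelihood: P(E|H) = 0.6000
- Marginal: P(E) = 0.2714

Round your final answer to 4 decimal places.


From Bayes' theorem: P(H|E) = P(E|H) × P(H) / P(E)

Rearranging for P(H):
P(H) = P(H|E) × P(E) / P(E|H)
     = 0.5857 × 0.2714 / 0.6000
     = 0.15895898 / 0.6000
     = 0.2649


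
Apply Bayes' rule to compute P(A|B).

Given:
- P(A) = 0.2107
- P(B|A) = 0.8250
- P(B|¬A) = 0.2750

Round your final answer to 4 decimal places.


Bayes' theorem: P(A|B) = P(B|A) × P(A) / P(B)

Step 1: Calculate P(B) using law of total probability
P(B) = P(B|A)P(A) + P(B|¬A)P(¬A)
     = 0.8250 × 0.2107 + 0.2750 × 0.7893
     = 0.17382750 + 0.21705750
     = 0.39088500

Step 2: Apply Bayes' theorem
P(A|B) = P(B|A) × P(A) / P(B)
       = 0.17382750 / 0.39088500
       = 0.4447


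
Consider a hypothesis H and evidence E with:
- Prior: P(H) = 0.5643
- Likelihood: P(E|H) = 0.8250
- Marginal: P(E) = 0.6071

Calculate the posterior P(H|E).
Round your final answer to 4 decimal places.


Using Bayes' theorem:

P(H|E) = P(E|H) × P(H) / P(E)
       = 0.8250 × 0.5643 / 0.6071
       = 0.46554750 / 0.6071
       = 0.7668

The evidence strengthens our belief in H.
Prior: 0.5643 → Posterior: 0.7668


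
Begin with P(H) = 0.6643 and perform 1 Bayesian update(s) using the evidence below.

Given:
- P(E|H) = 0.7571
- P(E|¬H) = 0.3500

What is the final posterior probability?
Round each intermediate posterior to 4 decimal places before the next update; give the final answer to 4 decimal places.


Sequential Bayesian updating:

Initial prior: P(H) = 0.6643

Update 1:
  P(E) = 0.7571 × 0.6643 + 0.3500 × 0.3357 = 0.50294153 + 0.11749500 = 0.62043653
  P(H|E) = 0.50294153 / 0.62043653 = 0.8106

Final posterior: 0.8106


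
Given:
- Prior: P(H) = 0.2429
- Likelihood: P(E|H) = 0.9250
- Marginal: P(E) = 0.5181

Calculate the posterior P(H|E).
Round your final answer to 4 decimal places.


Using Bayes' theorem:

P(H|E) = P(E|H) × P(H) / P(E)
       = 0.9250 × 0.2429 / 0.5181
       = 0.22468250 / 0.5181
       = 0.4337

The evidence strengthens our belief in H.
Prior: 0.2429 → Posterior: 0.4337


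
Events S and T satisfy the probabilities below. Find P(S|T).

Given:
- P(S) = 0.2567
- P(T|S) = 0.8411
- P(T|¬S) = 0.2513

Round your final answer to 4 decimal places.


Bayes' theorem: P(S|T) = P(T|S) × P(S) / P(T)

Step 1: Calculate P(T) using law of total probability
P(T) = P(T|S)P(S) + P(T|¬S)P(¬S)
     = 0.8411 × 0.2567 + 0.2513 × 0.7433
     = 0.21591037 + 0.18679129
     = 0.40270166

Step 2: Apply Bayes' theorem
P(S|T) = P(T|S) × P(S) / P(T)
       = 0.21591037 / 0.40270166
       = 0.5362


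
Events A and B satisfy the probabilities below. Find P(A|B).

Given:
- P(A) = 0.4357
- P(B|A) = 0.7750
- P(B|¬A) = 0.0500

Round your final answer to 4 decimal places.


Bayes' theorem: P(A|B) = P(B|A) × P(A) / P(B)

Step 1: Calculate P(B) using law of total probability
P(B) = P(B|A)P(A) + P(B|¬A)P(¬A)
     = 0.7750 × 0.4357 + 0.0500 × 0.5643
     = 0.33766750 + 0.02821500
     = 0.36588250

Step 2: Apply Bayes' theorem
P(A|B) = P(B|A) × P(A) / P(B)
       = 0.33766750 / 0.36588250
       = 0.9229


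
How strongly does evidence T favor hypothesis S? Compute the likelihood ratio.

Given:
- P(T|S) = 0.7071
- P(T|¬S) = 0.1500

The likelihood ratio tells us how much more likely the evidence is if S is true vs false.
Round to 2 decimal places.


Likelihood Ratio (LR) = P(T|S) / P(T|¬S)

LR = 0.7071 / 0.1500
   = 4.71

The evidence is 4.71 times more likely if S is true than if S is false.
Because LR exceeds 1, T is evidence for S.


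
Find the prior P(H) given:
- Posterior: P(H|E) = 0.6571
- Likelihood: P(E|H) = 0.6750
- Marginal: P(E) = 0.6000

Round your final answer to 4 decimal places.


From Bayes' theorem: P(H|E) = P(E|H) × P(H) / P(E)

Rearranging for P(H):
P(H) = P(H|E) × P(E) / P(E|H)
     = 0.6571 × 0.6000 / 0.6750
     = 0.39426000 / 0.6750
     = 0.5841


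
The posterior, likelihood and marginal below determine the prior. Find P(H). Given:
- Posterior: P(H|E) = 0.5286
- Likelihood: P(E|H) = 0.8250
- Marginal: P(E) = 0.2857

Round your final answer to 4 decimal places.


From Bayes' theorem: P(H|E) = P(E|H) × P(H) / P(E)

Rearranging for P(H):
P(H) = P(H|E) × P(E) / P(E|H)
     = 0.5286 × 0.2857 / 0.8250
     = 0.15102102 / 0.8250
     = 0.1831


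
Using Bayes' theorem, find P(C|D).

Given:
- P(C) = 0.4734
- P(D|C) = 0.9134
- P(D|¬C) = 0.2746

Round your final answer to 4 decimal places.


Bayes' theorem: P(C|D) = P(D|C) × P(C) / P(D)

Step 1: Calculate P(D) using law of total probability
P(D) = P(D|C)P(C) + P(D|¬C)P(¬C)
     = 0.9134 × 0.4734 + 0.2746 × 0.5266
     = 0.43240356 + 0.14460436
     = 0.57700792

Step 2: Apply Bayes' theorem
P(C|D) = P(D|C) × P(C) / P(D)
       = 0.43240356 / 0.57700792
       = 0.7494


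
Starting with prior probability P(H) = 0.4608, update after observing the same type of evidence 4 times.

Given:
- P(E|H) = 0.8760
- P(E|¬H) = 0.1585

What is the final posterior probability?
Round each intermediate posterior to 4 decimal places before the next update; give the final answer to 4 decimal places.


Sequential Bayesian updating:

Initial prior: P(H) = 0.4608

Update 1:
  P(E) = 0.8760 × 0.4608 + 0.1585 × 0.5392 = 0.40366080 + 0.08546320 = 0.48912400
  P(H|E) = 0.40366080 / 0.48912400 = 0.8253

Update 2:
  P(E) = 0.8760 × 0.8253 + 0.1585 × 0.1747 = 0.72296280 + 0.02768995 = 0.75065275
  P(H|E) = 0.72296280 / 0.75065275 = 0.9631

Update 3:
  P(E) = 0.8760 × 0.9631 + 0.1585 × 0.0369 = 0.84367560 + 0.00584865 = 0.84952425
  P(H|E) = 0.84367560 / 0.84952425 = 0.9931

Update 4:
  P(E) = 0.8760 × 0.9931 + 0.1585 × 0.0069 = 0.86995560 + 0.00109365 = 0.87104925
  P(H|E) = 0.86995560 / 0.87104925 = 0.9987

Final posterior: 0.9987


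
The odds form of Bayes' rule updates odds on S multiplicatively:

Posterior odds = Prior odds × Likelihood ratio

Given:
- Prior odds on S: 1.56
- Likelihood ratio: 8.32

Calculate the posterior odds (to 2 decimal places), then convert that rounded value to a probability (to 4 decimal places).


Step 1: Calculate posterior odds
Posterior odds = Prior odds × LR
               = 1.56 × 8.32
               = 12.98

Step 2: Convert to probability
P(S|E) = Posterior odds / (1 + Posterior odds)
       = 12.98 / (1 + 12.98)
       = 12.98 / 13.98
       = 0.9285

The evidence increased P(S) from 0.6094 to 0.9285.


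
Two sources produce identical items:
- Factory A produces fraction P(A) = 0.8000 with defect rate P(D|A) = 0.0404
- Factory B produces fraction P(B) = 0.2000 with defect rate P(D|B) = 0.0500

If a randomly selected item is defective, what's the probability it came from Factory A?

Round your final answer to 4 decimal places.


Let A = from Factory A, D = defective

Given:
- P(A) = 0.8000, P(B) = 0.2000
- P(D|A) = 0.0404, P(D|B) = 0.0500

Step 1: Find P(D)
P(D) = P(D|A)P(A) + P(D|B)P(B)
     = 0.0404 × 0.8000 + 0.0500 × 0.2000
     = 0.03232000 + 0.01000000
     = 0.04232000

Step 2: Apply Bayes' theorem
P(A|D) = P(D|A)P(A) / P(D)
       = 0.03232000 / 0.04232000
       = 0.7637


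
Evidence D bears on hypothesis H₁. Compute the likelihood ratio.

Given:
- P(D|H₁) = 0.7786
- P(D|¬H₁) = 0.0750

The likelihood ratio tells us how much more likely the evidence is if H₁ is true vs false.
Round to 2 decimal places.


Likelihood Ratio (LR) = P(D|H₁) / P(D|¬H₁)

LR = 0.7786 / 0.0750
   = 10.38

The evidence is 10.38 times more likely if H₁ is true than if H₁ is false.
Since LR > 1, the evidence supports H₁ over ¬H₁.


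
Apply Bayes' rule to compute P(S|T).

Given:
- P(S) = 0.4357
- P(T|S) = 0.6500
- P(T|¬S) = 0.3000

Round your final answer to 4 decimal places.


Bayes' theorem: P(S|T) = P(T|S) × P(S) / P(T)

Step 1: Calculate P(T) using law of total probability
P(T) = P(T|S)P(S) + P(T|¬S)P(¬S)
     = 0.6500 × 0.4357 + 0.3000 × 0.5643
     = 0.28320500 + 0.16929000
     = 0.45249500

Step 2: Apply Bayes' theorem
P(S|T) = P(T|S) × P(S) / P(T)
       = 0.28320500 / 0.45249500
       = 0.6259


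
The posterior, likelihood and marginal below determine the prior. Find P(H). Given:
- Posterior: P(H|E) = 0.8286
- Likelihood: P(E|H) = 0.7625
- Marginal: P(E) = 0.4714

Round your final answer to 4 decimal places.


From Bayes' theorem: P(H|E) = P(E|H) × P(H) / P(E)

Rearranging for P(H):
P(H) = P(H|E) × P(E) / P(E|H)
     = 0.8286 × 0.4714 / 0.7625
     = 0.39060204 / 0.7625
     = 0.5123


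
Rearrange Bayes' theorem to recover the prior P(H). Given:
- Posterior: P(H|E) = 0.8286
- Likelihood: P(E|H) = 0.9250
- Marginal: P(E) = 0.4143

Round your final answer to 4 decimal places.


From Bayes' theorem: P(H|E) = P(E|H) × P(H) / P(E)

Rearranging for P(H):
P(H) = P(H|E) × P(E) / P(E|H)
     = 0.8286 × 0.4143 / 0.9250
     = 0.34328898 / 0.9250
     = 0.3711


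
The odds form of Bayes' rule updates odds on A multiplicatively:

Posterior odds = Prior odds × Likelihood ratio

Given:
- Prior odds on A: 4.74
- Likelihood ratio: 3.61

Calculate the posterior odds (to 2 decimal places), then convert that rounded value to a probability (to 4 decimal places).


Step 1: Calculate posterior odds
Posterior odds = Prior odds × LR
               = 4.74 × 3.61
               = 17.11

Step 2: Convert to probability
P(A|E) = Posterior odds / (1 + Posterior odds)
       = 17.11 / (1 + 17.11)
       = 17.11 / 18.11
       = 0.9448

The evidence increased P(A) from 0.8258 to 0.9448.


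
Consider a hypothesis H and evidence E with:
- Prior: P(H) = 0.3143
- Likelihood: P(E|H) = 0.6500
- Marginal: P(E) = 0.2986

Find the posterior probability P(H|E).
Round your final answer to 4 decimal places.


Using Bayes' theorem:

P(H|E) = P(E|H) × P(H) / P(E)
       = 0.6500 × 0.3143 / 0.2986
       = 0.20429500 / 0.2986
       = 0.6842

The evidence strengthens our belief in H.
Prior: 0.3143 → Posterior: 0.6842


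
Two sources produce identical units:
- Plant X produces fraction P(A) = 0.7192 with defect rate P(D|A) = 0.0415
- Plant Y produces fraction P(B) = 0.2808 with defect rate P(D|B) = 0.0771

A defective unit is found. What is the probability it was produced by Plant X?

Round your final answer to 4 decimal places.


Let A = from Plant X, D = defective

Given:
- P(A) = 0.7192, P(B) = 0.2808
- P(D|A) = 0.0415, P(D|B) = 0.0771

Step 1: Find P(D)
P(D) = P(D|A)P(A) + P(D|B)P(B)
     = 0.0415 × 0.7192 + 0.0771 × 0.2808
     = 0.02984680 + 0.02164968
     = 0.05149648

Step 2: Apply Bayes' theorem
P(A|D) = P(D|A)P(A) / P(D)
       = 0.02984680 / 0.05149648
       = 0.5796


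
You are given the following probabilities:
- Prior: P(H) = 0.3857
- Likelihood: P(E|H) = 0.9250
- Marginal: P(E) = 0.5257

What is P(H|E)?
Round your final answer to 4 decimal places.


Using Bayes' theorem:

P(H|E) = P(E|H) × P(H) / P(E)
       = 0.9250 × 0.3857 / 0.5257
       = 0.35677250 / 0.5257
       = 0.6787

The evidence strengthens our belief in H.
Prior: 0.3857 → Posterior: 0.6787


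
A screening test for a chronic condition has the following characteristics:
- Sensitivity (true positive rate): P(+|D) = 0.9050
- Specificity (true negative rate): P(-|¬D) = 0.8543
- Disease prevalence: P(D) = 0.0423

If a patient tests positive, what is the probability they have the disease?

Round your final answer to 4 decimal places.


Let D = has disease, + = positive test

Given:
- P(D) = 0.0423 (prevalence)
- P(+|D) = 0.9050 (sensitivity)
- P(-|¬D) = 0.8543 (specificity)
- P(+|¬D) = 0.1457 (false positive rate = 1 - specificity)

Step 1: Find P(+)
P(+) = P(+|D)P(D) + P(+|¬D)P(¬D)
     = 0.9050 × 0.0423 + 0.1457 × 0.9577
     = 0.03828150 + 0.13953689
     = 0.17781839

Step 2: Apply Bayes' theorem for P(D|+)
P(D|+) = P(+|D)P(D) / P(+)
       = 0.03828150 / 0.17781839
       = 0.2153


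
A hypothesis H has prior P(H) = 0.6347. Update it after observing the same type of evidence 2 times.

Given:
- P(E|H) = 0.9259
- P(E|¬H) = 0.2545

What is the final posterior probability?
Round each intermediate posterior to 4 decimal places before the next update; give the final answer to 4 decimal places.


Sequential Bayesian updating:

Initial prior: P(H) = 0.6347

Update 1:
  P(E) = 0.9259 × 0.6347 + 0.2545 × 0.3653 = 0.58766873 + 0.09296885 = 0.68063758
  P(H|E) = 0.58766873 / 0.68063758 = 0.8634

Update 2:
  P(E) = 0.9259 × 0.8634 + 0.2545 × 0.1366 = 0.79942206 + 0.03476470 = 0.83418676
  P(H|E) = 0.79942206 / 0.83418676 = 0.9583

Final posterior: 0.9583


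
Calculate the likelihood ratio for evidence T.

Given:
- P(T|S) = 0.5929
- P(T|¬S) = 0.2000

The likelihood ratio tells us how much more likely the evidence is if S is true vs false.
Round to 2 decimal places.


Likelihood Ratio (LR) = P(T|S) / P(T|¬S)

LR = 0.5929 / 0.2000
   = 2.96

The evidence is 2.96 times more likely if S is true than if S is false.
LR > 1, so observing T raises the odds in favor of S.


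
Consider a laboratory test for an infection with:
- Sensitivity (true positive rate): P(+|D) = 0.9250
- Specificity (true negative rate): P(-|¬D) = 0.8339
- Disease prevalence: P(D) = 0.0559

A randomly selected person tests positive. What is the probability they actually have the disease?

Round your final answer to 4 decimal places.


Let D = has disease, + = positive test

Given:
- P(D) = 0.0559 (prevalence)
- P(+|D) = 0.9250 (sensitivity)
- P(-|¬D) = 0.8339 (specificity)
- P(+|¬D) = 0.1661 (false positive rate = 1 - specificity)

Step 1: Find P(+)
P(+) = P(+|D)P(D) + P(+|¬D)P(¬D)
     = 0.9250 × 0.0559 + 0.1661 × 0.9441
     = 0.05170750 + 0.15681501
     = 0.20852251

Step 2: Apply Bayes' theorem for P(D|+)
P(D|+) = P(+|D)P(D) / P(+)
       = 0.05170750 / 0.20852251
       = 0.2480


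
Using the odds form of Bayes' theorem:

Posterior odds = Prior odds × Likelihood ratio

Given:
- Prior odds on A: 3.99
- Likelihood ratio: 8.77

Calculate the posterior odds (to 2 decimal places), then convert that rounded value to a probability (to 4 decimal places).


Step 1: Calculate posterior odds
Posterior odds = Prior odds × LR
               = 3.99 × 8.77
               = 34.99

Step 2: Convert to probability
P(A|E) = Posterior odds / (1 + Posterior odds)
       = 34.99 / (1 + 34.99)
       = 34.99 / 35.99
       = 0.9722

The evidence increased P(A) from 0.7996 to 0.9722.


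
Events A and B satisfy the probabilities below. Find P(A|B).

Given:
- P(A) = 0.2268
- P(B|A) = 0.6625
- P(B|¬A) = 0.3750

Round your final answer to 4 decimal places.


Bayes' theorem: P(A|B) = P(B|A) × P(A) / P(B)

Step 1: Calculate P(B) using law of total probability
P(B) = P(B|A)P(A) + P(B|¬A)P(¬A)
     = 0.6625 × 0.2268 + 0.3750 × 0.7732
     = 0.15025500 + 0.28995000
     = 0.44020500

Step 2: Apply Bayes' theorem
P(A|B) = P(B|A) × P(A) / P(B)
       = 0.15025500 / 0.44020500
       = 0.3413


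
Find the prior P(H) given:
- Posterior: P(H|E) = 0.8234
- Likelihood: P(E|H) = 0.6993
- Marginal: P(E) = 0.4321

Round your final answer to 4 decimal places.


From Bayes' theorem: P(H|E) = P(E|H) × P(H) / P(E)

Rearranging for P(H):
P(H) = P(H|E) × P(E) / P(E|H)
     = 0.8234 × 0.4321 / 0.6993
     = 0.35579114 / 0.6993
     = 0.5088


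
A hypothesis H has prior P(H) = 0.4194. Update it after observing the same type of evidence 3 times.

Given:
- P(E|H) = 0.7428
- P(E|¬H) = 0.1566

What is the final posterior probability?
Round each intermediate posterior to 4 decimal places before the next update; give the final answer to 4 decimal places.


Sequential Bayesian updating:

Initial prior: P(H) = 0.4194

Update 1:
  P(E) = 0.7428 × 0.4194 + 0.1566 × 0.5806 = 0.31153032 + 0.09092196 = 0.40245228
  P(H|E) = 0.31153032 / 0.40245228 = 0.7741

Update 2:
  P(E) = 0.7428 × 0.7741 + 0.1566 × 0.2259 = 0.57500148 + 0.03537594 = 0.61037742
  P(H|E) = 0.57500148 / 0.61037742 = 0.9420

Update 3:
  P(E) = 0.7428 × 0.9420 + 0.1566 × 0.0580 = 0.69971760 + 0.00908280 = 0.70880040
  P(H|E) = 0.69971760 / 0.70880040 = 0.9872

Final posterior: 0.9872


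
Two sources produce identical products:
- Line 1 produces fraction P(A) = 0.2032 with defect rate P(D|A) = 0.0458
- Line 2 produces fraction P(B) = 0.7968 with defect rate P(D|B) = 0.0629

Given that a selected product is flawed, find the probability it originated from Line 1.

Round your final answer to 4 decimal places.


Let A = from Line 1, D = flawed

Given:
- P(A) = 0.2032, P(B) = 0.7968
- P(D|A) = 0.0458, P(D|B) = 0.0629

Step 1: Find P(D)
P(D) = P(D|A)P(A) + P(D|B)P(B)
     = 0.0458 × 0.2032 + 0.0629 × 0.7968
     = 0.00930656 + 0.05011872
     = 0.05942528

Step 2: Apply Bayes' theorem
P(A|D) = P(D|A)P(A) / P(D)
       = 0.00930656 / 0.05942528
       = 0.1566


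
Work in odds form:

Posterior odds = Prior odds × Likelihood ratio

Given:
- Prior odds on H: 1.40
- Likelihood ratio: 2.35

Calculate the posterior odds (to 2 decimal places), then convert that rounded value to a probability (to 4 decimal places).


Step 1: Calculate posterior odds
Posterior odds = Prior odds × LR
               = 1.40 × 2.35
               = 3.29

Step 2: Convert to probability
P(H|E) = Posterior odds / (1 + Posterior odds)
       = 3.29 / (1 + 3.29)
       = 3.29 / 4.29
       = 0.7669

The evidence increased P(H) from 0.5833 to 0.7669.


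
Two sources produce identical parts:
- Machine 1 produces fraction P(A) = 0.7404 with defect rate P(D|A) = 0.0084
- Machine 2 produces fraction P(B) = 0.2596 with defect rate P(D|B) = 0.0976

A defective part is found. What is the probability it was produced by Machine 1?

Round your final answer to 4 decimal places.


Let A = from Machine 1, D = defective

Given:
- P(A) = 0.7404, P(B) = 0.2596
- P(D|A) = 0.0084, P(D|B) = 0.0976

Step 1: Find P(D)
P(D) = P(D|A)P(A) + P(D|B)P(B)
     = 0.0084 × 0.7404 + 0.0976 × 0.2596
     = 0.00621936 + 0.02533696
     = 0.03155632

Step 2: Apply Bayes' theorem
P(A|D) = P(D|A)P(A) / P(D)
       = 0.00621936 / 0.03155632
       = 0.1971


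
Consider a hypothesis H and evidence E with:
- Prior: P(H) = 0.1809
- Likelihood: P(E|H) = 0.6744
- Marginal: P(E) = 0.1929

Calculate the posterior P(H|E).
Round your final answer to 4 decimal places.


Using Bayes' theorem:

P(H|E) = P(E|H) × P(H) / P(E)
       = 0.6744 × 0.1809 / 0.1929
       = 0.12199896 / 0.1929
       = 0.6324

The evidence strengthens our belief in H.
Prior: 0.1809 → Posterior: 0.6324


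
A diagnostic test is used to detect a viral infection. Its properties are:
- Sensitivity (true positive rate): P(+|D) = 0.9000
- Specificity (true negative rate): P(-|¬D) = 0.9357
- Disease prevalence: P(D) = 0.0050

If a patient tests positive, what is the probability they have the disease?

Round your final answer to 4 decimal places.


Let D = has disease, + = positive test

Given:
- P(D) = 0.0050 (prevalence)
- P(+|D) = 0.9000 (sensitivity)
- P(-|¬D) = 0.9357 (specificity)
- P(+|¬D) = 0.0643 (false positive rate = 1 - specificity)

Step 1: Find P(+)
P(+) = P(+|D)P(D) + P(+|¬D)P(¬D)
     = 0.9000 × 0.0050 + 0.0643 × 0.9950
     = 0.00450000 + 0.06397850
     = 0.06847850

Step 2: Apply Bayes' theorem for P(D|+)
P(D|+) = P(+|D)P(D) / P(+)
       = 0.00450000 / 0.06847850
       = 0.0657


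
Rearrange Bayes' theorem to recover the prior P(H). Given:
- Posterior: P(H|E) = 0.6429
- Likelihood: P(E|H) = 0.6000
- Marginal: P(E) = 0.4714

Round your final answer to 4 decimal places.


From Bayes' theorem: P(H|E) = P(E|H) × P(H) / P(E)

Rearranging for P(H):
P(H) = P(H|E) × P(E) / P(E|H)
     = 0.6429 × 0.4714 / 0.6000
     = 0.30306306 / 0.6000
     = 0.5051


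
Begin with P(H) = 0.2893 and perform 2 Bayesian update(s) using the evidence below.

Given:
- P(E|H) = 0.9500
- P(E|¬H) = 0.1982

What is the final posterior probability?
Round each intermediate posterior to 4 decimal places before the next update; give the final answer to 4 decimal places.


Sequential Bayesian updating:

Initial prior: P(H) = 0.2893

Update 1:
  P(E) = 0.9500 × 0.2893 + 0.1982 × 0.7107 = 0.27483500 + 0.14086074 = 0.41569574
  P(H|E) = 0.27483500 / 0.41569574 = 0.6611

Update 2:
  P(E) = 0.9500 × 0.6611 + 0.1982 × 0.3389 = 0.62804500 + 0.06716998 = 0.69521498
  P(H|E) = 0.62804500 / 0.69521498 = 0.9034

Final posterior: 0.9034


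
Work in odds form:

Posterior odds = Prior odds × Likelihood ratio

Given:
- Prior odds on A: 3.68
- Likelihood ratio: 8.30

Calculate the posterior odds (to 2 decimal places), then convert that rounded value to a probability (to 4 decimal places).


Step 1: Calculate posterior odds
Posterior odds = Prior odds × LR
               = 3.68 × 8.30
               = 30.54

Step 2: Convert to probability
P(A|E) = Posterior odds / (1 + Posterior odds)
       = 30.54 / (1 + 30.54)
       = 30.54 / 31.54
       = 0.9683

The evidence increased P(A) from 0.7863 to 0.9683.


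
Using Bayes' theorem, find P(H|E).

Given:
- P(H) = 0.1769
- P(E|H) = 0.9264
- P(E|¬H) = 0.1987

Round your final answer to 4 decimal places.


Bayes' theorem: P(H|E) = P(E|H) × P(H) / P(E)

Step 1: Calculate P(E) using law of total probability
P(E) = P(E|H)P(H) + P(E|¬H)P(¬H)
     = 0.9264 × 0.1769 + 0.1987 × 0.8231
     = 0.16388016 + 0.16354997
     = 0.32743013

Step 2: Apply Bayes' theorem
P(H|E) = P(E|H) × P(H) / P(E)
       = 0.16388016 / 0.32743013
       = 0.5005


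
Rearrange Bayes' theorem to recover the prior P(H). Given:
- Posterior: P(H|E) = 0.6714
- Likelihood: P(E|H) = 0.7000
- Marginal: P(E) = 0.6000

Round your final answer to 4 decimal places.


From Bayes' theorem: P(H|E) = P(E|H) × P(H) / P(E)

Rearranging for P(H):
P(H) = P(H|E) × P(E) / P(E|H)
     = 0.6714 × 0.6000 / 0.7000
     = 0.40284000 / 0.7000
     = 0.5755


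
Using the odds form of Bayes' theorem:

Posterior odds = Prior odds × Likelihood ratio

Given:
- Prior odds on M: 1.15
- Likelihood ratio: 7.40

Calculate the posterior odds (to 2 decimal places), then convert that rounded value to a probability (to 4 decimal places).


Step 1: Calculate posterior odds
Posterior odds = Prior odds × LR
               = 1.15 × 7.40
               = 8.51

Step 2: Convert to probability
P(M|E) = Posterior odds / (1 + Posterior odds)
       = 8.51 / (1 + 8.51)
       = 8.51 / 9.51
       = 0.8948

The evidence increased P(M) from 0.5349 to 0.8948.


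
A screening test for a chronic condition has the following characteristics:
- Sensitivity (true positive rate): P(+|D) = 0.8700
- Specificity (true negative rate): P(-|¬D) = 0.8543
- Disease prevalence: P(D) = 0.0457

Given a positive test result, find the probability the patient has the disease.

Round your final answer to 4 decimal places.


Let D = has disease, + = positive test

Given:
- P(D) = 0.0457 (prevalence)
- P(+|D) = 0.8700 (sensitivity)
- P(-|¬D) = 0.8543 (specificity)
- P(+|¬D) = 0.1457 (false positive rate = 1 - specificity)

Step 1: Find P(+)
P(+) = P(+|D)P(D) + P(+|¬D)P(¬D)
     = 0.8700 × 0.0457 + 0.1457 × 0.9543
     = 0.03975900 + 0.13904151
     = 0.17880051

Step 2: Apply Bayes' theorem for P(D|+)
P(D|+) = P(+|D)P(D) / P(+)
       = 0.03975900 / 0.17880051
       = 0.2224


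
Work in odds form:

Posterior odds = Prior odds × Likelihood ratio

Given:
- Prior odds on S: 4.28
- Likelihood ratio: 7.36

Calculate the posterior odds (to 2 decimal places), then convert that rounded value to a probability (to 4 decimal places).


Step 1: Calculate posterior odds
Posterior odds = Prior odds × LR
               = 4.28 × 7.36
               = 31.50

Step 2: Convert to probability
P(S|E) = Posterior odds / (1 + Posterior odds)
       = 31.50 / (1 + 31.50)
       = 31.50 / 32.50
       = 0.9692

The evidence increased P(S) from 0.8106 to 0.9692.


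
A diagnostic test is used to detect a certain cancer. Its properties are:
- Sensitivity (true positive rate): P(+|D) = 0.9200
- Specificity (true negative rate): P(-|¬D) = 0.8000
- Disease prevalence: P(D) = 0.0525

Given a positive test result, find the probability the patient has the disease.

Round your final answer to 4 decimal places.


Let D = has disease, + = positive test

Given:
- P(D) = 0.0525 (prevalence)
- P(+|D) = 0.9200 (sensitivity)
- P(-|¬D) = 0.8000 (specificity)
- P(+|¬D) = 0.2000 (false positive rate = 1 - specificity)

Step 1: Find P(+)
P(+) = P(+|D)P(D) + P(+|¬D)P(¬D)
     = 0.9200 × 0.0525 + 0.2000 × 0.9475
     = 0.04830000 + 0.18950000
     = 0.23780000

Step 2: Apply Bayes' theorem for P(D|+)
P(D|+) = P(+|D)P(D) / P(+)
       = 0.04830000 / 0.23780000
       = 0.2031


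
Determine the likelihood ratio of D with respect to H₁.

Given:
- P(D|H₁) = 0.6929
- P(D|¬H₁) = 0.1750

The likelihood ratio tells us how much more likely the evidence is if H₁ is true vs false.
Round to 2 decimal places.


Likelihood Ratio (LR) = P(D|H₁) / P(D|¬H₁)

LR = 0.6929 / 0.1750
   = 3.96

The evidence is 3.96 times more likely if H₁ is true than if H₁ is false.
Because LR exceeds 1, D is evidence for H₁.


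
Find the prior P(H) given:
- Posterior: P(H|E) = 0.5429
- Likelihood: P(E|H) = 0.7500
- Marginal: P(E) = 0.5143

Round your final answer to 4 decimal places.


From Bayes' theorem: P(H|E) = P(E|H) × P(H) / P(E)

Rearranging for P(H):
P(H) = P(H|E) × P(E) / P(E|H)
     = 0.5429 × 0.5143 / 0.7500
     = 0.27921347 / 0.7500
     = 0.3723


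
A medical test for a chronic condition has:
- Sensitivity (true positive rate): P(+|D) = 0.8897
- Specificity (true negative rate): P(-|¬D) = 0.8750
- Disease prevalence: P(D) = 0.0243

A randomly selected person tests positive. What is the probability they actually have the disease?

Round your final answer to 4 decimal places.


Let D = has disease, + = positive test

Given:
- P(D) = 0.0243 (prevalence)
- P(+|D) = 0.8897 (sensitivity)
- P(-|¬D) = 0.8750 (specificity)
- P(+|¬D) = 0.1250 (false positive rate = 1 - specificity)

Step 1: Find P(+)
P(+) = P(+|D)P(D) + P(+|¬D)P(¬D)
     = 0.8897 × 0.0243 + 0.1250 × 0.9757
     = 0.02161971 + 0.12196250
     = 0.14358221

Step 2: Apply Bayes' theorem for P(D|+)
P(D|+) = P(+|D)P(D) / P(+)
       = 0.02161971 / 0.14358221
       = 0.1506


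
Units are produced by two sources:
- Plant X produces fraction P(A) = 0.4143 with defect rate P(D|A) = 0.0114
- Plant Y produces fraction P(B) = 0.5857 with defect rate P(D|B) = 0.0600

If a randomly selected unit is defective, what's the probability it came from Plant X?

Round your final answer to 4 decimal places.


Let A = from Plant X, D = defective

Given:
- P(A) = 0.4143, P(B) = 0.5857
- P(D|A) = 0.0114, P(D|B) = 0.0600

Step 1: Find P(D)
P(D) = P(D|A)P(A) + P(D|B)P(B)
     = 0.0114 × 0.4143 + 0.0600 × 0.5857
     = 0.00472302 + 0.03514200
     = 0.03986502

Step 2: Apply Bayes' theorem
P(A|D) = P(D|A)P(A) / P(D)
       = 0.00472302 / 0.03986502
       = 0.1185


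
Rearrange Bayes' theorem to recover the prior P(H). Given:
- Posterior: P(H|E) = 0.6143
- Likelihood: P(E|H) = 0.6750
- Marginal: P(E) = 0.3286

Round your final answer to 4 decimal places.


From Bayes' theorem: P(H|E) = P(E|H) × P(H) / P(E)

Rearranging for P(H):
P(H) = P(H|E) × P(E) / P(E|H)
     = 0.6143 × 0.3286 / 0.6750
     = 0.20185898 / 0.6750
     = 0.2991


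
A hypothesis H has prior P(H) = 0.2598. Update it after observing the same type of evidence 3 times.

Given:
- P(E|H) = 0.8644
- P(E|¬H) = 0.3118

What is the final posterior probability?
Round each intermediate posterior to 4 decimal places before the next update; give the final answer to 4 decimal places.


Sequential Bayesian updating:

Initial prior: P(H) = 0.2598

Update 1:
  P(E) = 0.8644 × 0.2598 + 0.3118 × 0.7402 = 0.22457112 + 0.23079436 = 0.45536548
  P(H|E) = 0.22457112 / 0.45536548 = 0.4932

Update 2:
  P(E) = 0.8644 × 0.4932 + 0.3118 × 0.5068 = 0.42632208 + 0.15802024 = 0.58434232
  P(H|E) = 0.42632208 / 0.58434232 = 0.7296

Update 3:
  P(E) = 0.8644 × 0.7296 + 0.3118 × 0.2704 = 0.63066624 + 0.08431072 = 0.71497696
  P(H|E) = 0.63066624 / 0.71497696 = 0.8821

Final posterior: 0.8821


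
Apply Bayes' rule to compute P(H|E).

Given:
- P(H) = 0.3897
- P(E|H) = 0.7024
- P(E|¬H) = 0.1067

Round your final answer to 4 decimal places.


Bayes' theorem: P(H|E) = P(E|H) × P(H) / P(E)

Step 1: Calculate P(E) using law of total probability
P(E) = P(E|H)P(H) + P(E|¬H)P(¬H)
     = 0.7024 × 0.3897 + 0.1067 × 0.6103
     = 0.27372528 + 0.06511901
     = 0.33884429

Step 2: Apply Bayes' theorem
P(H|E) = P(E|H) × P(H) / P(E)
       = 0.27372528 / 0.33884429
       = 0.8078


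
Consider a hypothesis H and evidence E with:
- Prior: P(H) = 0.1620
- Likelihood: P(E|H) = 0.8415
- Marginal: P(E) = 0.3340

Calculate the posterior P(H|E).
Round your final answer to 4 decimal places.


Using Bayes' theorem:

P(H|E) = P(E|H) × P(H) / P(E)
       = 0.8415 × 0.1620 / 0.3340
       = 0.13632300 / 0.3340
       = 0.4082

The evidence strengthens our belief in H.
Prior: 0.1620 → Posterior: 0.4082


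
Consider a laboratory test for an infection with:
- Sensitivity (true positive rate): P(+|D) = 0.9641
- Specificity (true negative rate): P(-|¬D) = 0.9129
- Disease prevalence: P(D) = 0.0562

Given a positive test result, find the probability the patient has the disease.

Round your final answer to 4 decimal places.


Let D = has disease, + = positive test

Given:
- P(D) = 0.0562 (prevalence)
- P(+|D) = 0.9641 (sensitivity)
- P(-|¬D) = 0.9129 (specificity)
- P(+|¬D) = 0.0871 (false positive rate = 1 - specificity)

Step 1: Find P(+)
P(+) = P(+|D)P(D) + P(+|¬D)P(¬D)
     = 0.9641 × 0.0562 + 0.0871 × 0.9438
     = 0.05418242 + 0.08220498
     = 0.13638740

Step 2: Apply Bayes' theorem for P(D|+)
P(D|+) = P(+|D)P(D) / P(+)
       = 0.05418242 / 0.13638740
       = 0.3973


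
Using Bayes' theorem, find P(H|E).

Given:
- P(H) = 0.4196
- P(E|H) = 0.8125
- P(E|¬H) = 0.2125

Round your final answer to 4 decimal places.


Bayes' theorem: P(H|E) = P(E|H) × P(H) / P(E)

Step 1: Calculate P(E) using law of total probability
P(E) = P(E|H)P(H) + P(E|¬H)P(¬H)
     = 0.8125 × 0.4196 + 0.2125 × 0.5804
     = 0.34092500 + 0.12333500
     = 0.46426000

Step 2: Apply Bayes' theorem
P(H|E) = P(E|H) × P(H) / P(E)
       = 0.34092500 / 0.46426000
       = 0.7343


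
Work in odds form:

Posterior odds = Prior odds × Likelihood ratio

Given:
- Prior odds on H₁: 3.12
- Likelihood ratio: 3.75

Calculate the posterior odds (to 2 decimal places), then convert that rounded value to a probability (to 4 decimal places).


Step 1: Calculate posterior odds
Posterior odds = Prior odds × LR
               = 3.12 × 3.75
               = 11.70

Step 2: Convert to probability
P(H₁|E) = Posterior odds / (1 + Posterior odds)
       = 11.70 / (1 + 11.70)
       = 11.70 / 12.70
       = 0.9213

The evidence increased P(H₁) from 0.7573 to 0.9213.


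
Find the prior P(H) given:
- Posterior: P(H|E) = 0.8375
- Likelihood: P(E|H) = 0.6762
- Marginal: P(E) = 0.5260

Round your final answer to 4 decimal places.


From Bayes' theorem: P(H|E) = P(E|H) × P(H) / P(E)

Rearranging for P(H):
P(H) = P(H|E) × P(E) / P(E|H)
     = 0.8375 × 0.5260 / 0.6762
     = 0.44052500 / 0.6762
     = 0.6515


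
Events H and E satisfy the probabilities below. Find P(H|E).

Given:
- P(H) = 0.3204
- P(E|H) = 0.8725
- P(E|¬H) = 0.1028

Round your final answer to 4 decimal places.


Bayes' theorem: P(H|E) = P(E|H) × P(H) / P(E)

Step 1: Calculate P(E) using law of total probability
P(E) = P(E|H)P(H) + P(E|¬H)P(¬H)
     = 0.8725 × 0.3204 + 0.1028 × 0.6796
     = 0.27954900 + 0.06986288
     = 0.34941188

Step 2: Apply Bayes' theorem
P(H|E) = P(E|H) × P(H) / P(E)
       = 0.27954900 / 0.34941188
       = 0.8001


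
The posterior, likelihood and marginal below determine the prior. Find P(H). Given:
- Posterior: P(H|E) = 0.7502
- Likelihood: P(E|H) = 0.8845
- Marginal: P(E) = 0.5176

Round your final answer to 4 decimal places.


From Bayes' theorem: P(H|E) = P(E|H) × P(H) / P(E)

Rearranging for P(H):
P(H) = P(H|E) × P(E) / P(E|H)
     = 0.7502 × 0.5176 / 0.8845
     = 0.38830352 / 0.8845
     = 0.4390


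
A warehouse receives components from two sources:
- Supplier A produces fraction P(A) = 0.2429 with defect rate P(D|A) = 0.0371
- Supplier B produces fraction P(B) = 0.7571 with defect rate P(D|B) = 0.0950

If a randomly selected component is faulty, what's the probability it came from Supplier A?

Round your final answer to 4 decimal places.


Let A = from Supplier A, D = faulty

Given:
- P(A) = 0.2429, P(B) = 0.7571
- P(D|A) = 0.0371, P(D|B) = 0.0950

Step 1: Find P(D)
P(D) = P(D|A)P(A) + P(D|B)P(B)
     = 0.0371 × 0.2429 + 0.0950 × 0.7571
     = 0.00901159 + 0.07192450
     = 0.08093609

Step 2: Apply Bayes' theorem
P(A|D) = P(D|A)P(A) / P(D)
       = 0.00901159 / 0.08093609
       = 0.1113


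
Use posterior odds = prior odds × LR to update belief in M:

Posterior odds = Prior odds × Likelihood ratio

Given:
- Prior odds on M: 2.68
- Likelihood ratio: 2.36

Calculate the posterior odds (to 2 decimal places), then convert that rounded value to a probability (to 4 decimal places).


Step 1: Calculate posterior odds
Posterior odds = Prior odds × LR
               = 2.68 × 2.36
               = 6.32

Step 2: Convert to probability
P(M|E) = Posterior odds / (1 + Posterior odds)
       = 6.32 / (1 + 6.32)
       = 6.32 / 7.32
       = 0.8634

The evidence increased P(M) from 0.7283 to 0.8634.


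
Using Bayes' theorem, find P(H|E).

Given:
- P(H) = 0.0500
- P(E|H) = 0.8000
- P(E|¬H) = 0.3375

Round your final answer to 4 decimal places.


Bayes' theorem: P(H|E) = P(E|H) × P(H) / P(E)

Step 1: Calculate P(E) using law of total probability
P(E) = P(E|H)P(H) + P(E|¬H)P(¬H)
     = 0.8000 × 0.0500 + 0.3375 × 0.9500
     = 0.04000000 + 0.32062500
     = 0.36062500

Step 2: Apply Bayes' theorem
P(H|E) = P(E|H) × P(H) / P(E)
       = 0.04000000 / 0.36062500
       = 0.1109


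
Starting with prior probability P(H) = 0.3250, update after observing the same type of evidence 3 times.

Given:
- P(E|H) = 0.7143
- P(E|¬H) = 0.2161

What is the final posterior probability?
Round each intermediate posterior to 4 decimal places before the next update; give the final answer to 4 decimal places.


Sequential Bayesian updating:

Initial prior: P(H) = 0.3250

Update 1:
  P(E) = 0.7143 × 0.3250 + 0.2161 × 0.6750 = 0.23214750 + 0.14586750 = 0.37801500
  P(H|E) = 0.23214750 / 0.37801500 = 0.6141

Update 2:
  P(E) = 0.7143 × 0.6141 + 0.2161 × 0.3859 = 0.43865163 + 0.08339299 = 0.52204462
  P(H|E) = 0.43865163 / 0.52204462 = 0.8403

Update 3:
  P(E) = 0.7143 × 0.8403 + 0.2161 × 0.1597 = 0.60022629 + 0.03451117 = 0.63473746
  P(H|E) = 0.60022629 / 0.63473746 = 0.9456

Final posterior: 0.9456


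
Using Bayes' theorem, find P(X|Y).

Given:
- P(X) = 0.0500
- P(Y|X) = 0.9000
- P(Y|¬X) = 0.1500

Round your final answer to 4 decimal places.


Bayes' theorem: P(X|Y) = P(Y|X) × P(X) / P(Y)

Step 1: Calculate P(Y) using law of total probability
P(Y) = P(Y|X)P(X) + P(Y|¬X)P(¬X)
     = 0.9000 × 0.0500 + 0.1500 × 0.9500
     = 0.04500000 + 0.14250000
     = 0.18750000

Step 2: Apply Bayes' theorem
P(X|Y) = P(Y|X) × P(X) / P(Y)
       = 0.04500000 / 0.18750000
       = 0.2400


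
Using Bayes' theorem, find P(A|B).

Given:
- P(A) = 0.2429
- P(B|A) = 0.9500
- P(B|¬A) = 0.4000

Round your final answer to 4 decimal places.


Bayes' theorem: P(A|B) = P(B|A) × P(A) / P(B)

Step 1: Calculate P(B) using law of total probability
P(B) = P(B|A)P(A) + P(B|¬A)P(¬A)
     = 0.9500 × 0.2429 + 0.4000 × 0.7571
     = 0.23075500 + 0.30284000
     = 0.53359500

Step 2: Apply Bayes' theorem
P(A|B) = P(B|A) × P(A) / P(B)
       = 0.23075500 / 0.53359500
       = 0.4325


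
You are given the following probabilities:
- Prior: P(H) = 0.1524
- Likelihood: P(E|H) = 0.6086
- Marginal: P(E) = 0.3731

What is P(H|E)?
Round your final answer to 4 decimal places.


Using Bayes' theorem:

P(H|E) = P(E|H) × P(H) / P(E)
       = 0.6086 × 0.1524 / 0.3731
       = 0.09275064 / 0.3731
       = 0.2486

The evidence strengthens our belief in H.
Prior: 0.1524 → Posterior: 0.2486


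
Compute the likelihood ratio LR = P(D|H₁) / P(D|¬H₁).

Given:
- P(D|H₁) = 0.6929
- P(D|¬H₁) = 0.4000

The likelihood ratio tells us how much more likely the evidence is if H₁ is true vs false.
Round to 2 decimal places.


Likelihood Ratio (LR) = P(D|H₁) / P(D|¬H₁)

LR = 0.6929 / 0.4000
   = 1.73

The evidence is 1.73 times more likely if H₁ is true than if H₁ is false.
LR > 1, so observing D raises the odds in favor of H₁.


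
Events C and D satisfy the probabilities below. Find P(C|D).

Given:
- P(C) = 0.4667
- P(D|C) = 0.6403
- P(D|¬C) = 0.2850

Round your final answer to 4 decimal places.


Bayes' theorem: P(C|D) = P(D|C) × P(C) / P(D)

Step 1: Calculate P(D) using law of total probability
P(D) = P(D|C)P(C) + P(D|¬C)P(¬C)
     = 0.6403 × 0.4667 + 0.2850 × 0.5333
     = 0.29882801 + 0.15199050
     = 0.45081851

Step 2: Apply Bayes' theorem
P(C|D) = P(D|C) × P(C) / P(D)
       = 0.29882801 / 0.45081851
       = 0.6629


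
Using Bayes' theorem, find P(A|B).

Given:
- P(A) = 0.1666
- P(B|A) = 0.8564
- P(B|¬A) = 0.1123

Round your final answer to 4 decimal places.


Bayes' theorem: P(A|B) = P(B|A) × P(A) / P(B)

Step 1: Calculate P(B) using law of total probability
P(B) = P(B|A)P(A) + P(B|¬A)P(¬A)
     = 0.8564 × 0.1666 + 0.1123 × 0.8334
     = 0.14267624 + 0.09359082
     = 0.23626706

Step 2: Apply Bayes' theorem
P(A|B) = P(B|A) × P(A) / P(B)
       = 0.14267624 / 0.23626706
       = 0.6039


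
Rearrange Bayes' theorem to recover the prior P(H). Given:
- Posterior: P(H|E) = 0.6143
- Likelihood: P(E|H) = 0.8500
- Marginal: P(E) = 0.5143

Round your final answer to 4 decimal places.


From Bayes' theorem: P(H|E) = P(E|H) × P(H) / P(E)

Rearranging for P(H):
P(H) = P(H|E) × P(E) / P(E|H)
     = 0.6143 × 0.5143 / 0.8500
     = 0.31593449 / 0.8500
     = 0.3717


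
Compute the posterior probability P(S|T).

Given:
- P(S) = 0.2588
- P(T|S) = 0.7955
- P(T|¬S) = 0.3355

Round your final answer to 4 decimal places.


Bayes' theorem: P(S|T) = P(T|S) × P(S) / P(T)

Step 1: Calculate P(T) using law of total probability
P(T) = P(T|S)P(S) + P(T|¬S)P(¬S)
     = 0.7955 × 0.2588 + 0.3355 × 0.7412
     = 0.20587540 + 0.24867260
     = 0.45454800

Step 2: Apply Bayes' theorem
P(S|T) = P(T|S) × P(S) / P(T)
       = 0.20587540 / 0.45454800
       = 0.4529


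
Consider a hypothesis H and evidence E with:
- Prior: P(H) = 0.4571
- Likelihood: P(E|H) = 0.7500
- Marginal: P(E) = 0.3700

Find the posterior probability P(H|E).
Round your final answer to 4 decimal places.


Using Bayes' theorem:

P(H|E) = P(E|H) × P(H) / P(E)
       = 0.7500 × 0.4571 / 0.3700
       = 0.34282500 / 0.3700
       = 0.9266

The evidence strengthens our belief in H.
Prior: 0.4571 → Posterior: 0.9266
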